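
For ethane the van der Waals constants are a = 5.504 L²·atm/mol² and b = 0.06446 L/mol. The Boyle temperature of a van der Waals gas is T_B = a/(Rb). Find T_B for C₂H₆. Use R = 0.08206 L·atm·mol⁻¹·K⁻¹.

T_B ≈ 1041 K

For a van der Waals gas the second virial coefficient B₂ = b − a/(RT) vanishes at T_B = a/(Rb).
T_B = 5.504/(0.08206×0.06446) = 5.504/0.0052896 = 1041 K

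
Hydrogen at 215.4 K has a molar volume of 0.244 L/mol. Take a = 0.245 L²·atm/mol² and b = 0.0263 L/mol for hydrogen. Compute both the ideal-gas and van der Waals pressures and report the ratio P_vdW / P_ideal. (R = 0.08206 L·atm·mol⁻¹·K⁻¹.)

Ideal: P_ideal = RT/V_m = (0.08206)(215.4)/0.244 = 72.4415 atm
vdW: P = RT/(V_m − b) − a/V_m² = 17.6757/0.217700 − 0.245/0.0595360 = 81.1929 − 4.11516 = 77.0777 atm
Ratio = 77.0777/72.4415 = 1.064

P_vdW / P_ideal ≈ 1.064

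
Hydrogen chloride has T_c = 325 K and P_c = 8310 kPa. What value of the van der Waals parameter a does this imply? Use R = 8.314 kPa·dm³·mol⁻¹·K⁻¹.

From T_c = 8a/(27Rb) and P_c = a/(27b²): a = 27 R² T_c²/(64 P_c).
a = 27×(8.314)²×(325)²/(64×8310) = 197129003/531840 = 370.7 kPa·dm⁶/mol²

a ≈ 370.7 kPa·dm⁶/mol²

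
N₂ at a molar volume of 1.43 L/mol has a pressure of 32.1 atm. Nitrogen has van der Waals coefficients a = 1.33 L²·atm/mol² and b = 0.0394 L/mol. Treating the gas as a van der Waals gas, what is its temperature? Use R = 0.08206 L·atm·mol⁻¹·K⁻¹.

T = (P + a/V_m²)(V_m − b)/R
P + a/V_m² = 32.1 + 1.33/(1.43)² = 32.750 atm
V_m − b = 1.43 − 0.0394 = 1.3906 L/mol
T = (32.750)(1.3906)/0.08206 = 555.0 K

T ≈ 555.0 K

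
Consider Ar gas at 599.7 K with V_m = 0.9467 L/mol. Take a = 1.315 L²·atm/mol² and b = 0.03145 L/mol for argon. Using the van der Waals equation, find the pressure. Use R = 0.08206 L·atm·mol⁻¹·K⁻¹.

P ≈ 52.30 atm

P = RT/(V_m − b) − a/V_m²
RT/(V_m − b) = (0.08206)(599.7)/(0.9467 − 0.03145) = 49.211/0.91525 = 53.768 atm
a/V_m² = 1.315/(0.9467)² = 1.4672 atm
P = 53.768 − 1.4672 = 52.30 atm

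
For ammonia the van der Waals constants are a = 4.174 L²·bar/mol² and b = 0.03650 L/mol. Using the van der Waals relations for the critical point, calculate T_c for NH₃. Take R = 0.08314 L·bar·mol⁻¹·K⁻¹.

T_c ≈ 407.5 K

For a van der Waals gas, T_c = 8a/(27Rb).
T_c = 8×4.174/(27×0.08314×0.03650) = 33.392/0.081934 = 407.5 K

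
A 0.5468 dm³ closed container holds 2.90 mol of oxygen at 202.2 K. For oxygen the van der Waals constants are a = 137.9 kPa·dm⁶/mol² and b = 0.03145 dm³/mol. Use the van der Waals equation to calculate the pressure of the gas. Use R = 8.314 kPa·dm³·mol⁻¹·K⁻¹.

P = nRT/(V − nb) − a n²/V²
nRT/(V − nb) = (2.90)(8.314)(202.2)/(0.5468 − 2.90×0.03145) = 4875.2/0.45560 = 10701 kPa
a n²/V² = (137.9)(2.90)²/(0.5468)² = 3878.9 kPa
P = 10701 − 3878.9 = 6822 kPa

P ≈ 6822 kPa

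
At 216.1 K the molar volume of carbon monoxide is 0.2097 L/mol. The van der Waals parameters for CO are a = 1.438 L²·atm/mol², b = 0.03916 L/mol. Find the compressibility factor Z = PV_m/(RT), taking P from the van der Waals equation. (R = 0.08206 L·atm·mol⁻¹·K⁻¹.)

P = RT/(V_m − b) − a/V_m² = (0.08206)(216.1)/(0.2097 − 0.03916) − 1.438/(0.2097)²
  = 17.733/0.17054 − 32.701 = 103.98 − 32.701 = 71.28 atm
Z = PV_m/(RT) = (71.28)(0.2097)/((0.08206)(216.1)) = 14.947/17.733 = 0.8429

Z ≈ 0.8429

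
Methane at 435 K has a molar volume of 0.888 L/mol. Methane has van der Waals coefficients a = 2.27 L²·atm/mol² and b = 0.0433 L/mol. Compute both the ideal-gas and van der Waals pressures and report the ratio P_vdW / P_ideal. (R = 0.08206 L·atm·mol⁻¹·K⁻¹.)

P_vdW / P_ideal ≈ 0.9796

Ideal: P_ideal = RT/V_m = (0.08206)(435)/0.888 = 40.1983 atm
vdW: P = RT/(V_m − b) − a/V_m² = 35.6961/0.844700 − 2.27/0.788544 = 42.2589 − 2.87872 = 39.3802 atm
Ratio = 39.3802/40.1983 = 0.9796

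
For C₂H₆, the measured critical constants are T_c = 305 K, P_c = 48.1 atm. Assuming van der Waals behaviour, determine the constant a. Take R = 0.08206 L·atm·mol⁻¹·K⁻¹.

a ≈ 5.494 L²·atm/mol²

From T_c = 8a/(27Rb) and P_c = a/(27b²): a = 27 R² T_c²/(64 P_c).
a = 27×(0.08206)²×(305)²/(64×48.1) = 16913/3078.4 = 5.494 L²·atm/mol²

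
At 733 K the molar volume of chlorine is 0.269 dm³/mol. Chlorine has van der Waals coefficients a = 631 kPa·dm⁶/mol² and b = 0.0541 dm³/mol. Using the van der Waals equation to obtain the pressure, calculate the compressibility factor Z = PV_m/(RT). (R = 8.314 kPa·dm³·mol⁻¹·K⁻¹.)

Z ≈ 0.8668

P = RT/(V_m − b) − a/V_m² = (8.314)(733)/(0.269 − 0.0541) − 631/(0.269)²
  = 6094.2/0.21490 − 8720.2 = 28358 − 8720.2 = 19638 kPa
Z = PV_m/(RT) = (19638)(0.269)/((8.314)(733)) = 5282.6/6094.2 = 0.8668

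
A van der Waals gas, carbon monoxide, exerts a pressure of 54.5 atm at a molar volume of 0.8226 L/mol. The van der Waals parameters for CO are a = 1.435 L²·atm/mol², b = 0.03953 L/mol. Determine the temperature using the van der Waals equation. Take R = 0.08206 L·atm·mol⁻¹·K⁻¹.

T = (P + a/V_m²)(V_m − b)/R
P + a/V_m² = 54.5 + 1.435/(0.8226)² = 56.621 atm
V_m − b = 0.8226 − 0.03953 = 0.78307 L/mol
T = (56.621)(0.78307)/0.08206 = 540.3 K

T ≈ 540.3 K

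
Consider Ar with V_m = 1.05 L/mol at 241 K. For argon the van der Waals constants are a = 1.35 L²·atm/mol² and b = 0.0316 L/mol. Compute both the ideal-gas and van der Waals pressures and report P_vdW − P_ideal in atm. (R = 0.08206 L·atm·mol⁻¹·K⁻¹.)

Ideal: P_ideal = RT/V_m = (0.08206)(241)/1.05 = 18.8347 atm
vdW: P = RT/(V_m − b) − a/V_m² = 19.7765/1.01840 − 1.35/1.10250 = 19.4192 − 1.22449 = 18.1947 atm
ΔP = 18.1947 − 18.8347 = -0.640 atm

ΔP ≈ -0.640 atm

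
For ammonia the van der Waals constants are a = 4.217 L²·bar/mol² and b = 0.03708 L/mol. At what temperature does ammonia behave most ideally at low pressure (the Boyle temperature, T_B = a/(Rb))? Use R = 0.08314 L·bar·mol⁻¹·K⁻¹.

For a van der Waals gas the second virial coefficient B₂ = b − a/(RT) vanishes at T_B = a/(Rb).
T_B = 4.217/(0.08314×0.03708) = 4.217/0.0030828 = 1368 K

T_B ≈ 1368 K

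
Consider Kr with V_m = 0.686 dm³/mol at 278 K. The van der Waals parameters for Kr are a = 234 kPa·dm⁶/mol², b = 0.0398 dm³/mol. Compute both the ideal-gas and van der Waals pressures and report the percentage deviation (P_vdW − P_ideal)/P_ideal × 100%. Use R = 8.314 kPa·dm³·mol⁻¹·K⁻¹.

Ideal: P_ideal = RT/V_m = (8.314)(278)/0.686 = 3369.23 kPa
vdW: P = RT/(V_m − b) − a/V_m² = 2311.29/0.646200 − 234/0.470596 = 3576.74 − 497.242 = 3079.50 kPa
% deviation = (3079.50 − 3369.23)/3369.23 × 100% = -8.60%

-8.60 %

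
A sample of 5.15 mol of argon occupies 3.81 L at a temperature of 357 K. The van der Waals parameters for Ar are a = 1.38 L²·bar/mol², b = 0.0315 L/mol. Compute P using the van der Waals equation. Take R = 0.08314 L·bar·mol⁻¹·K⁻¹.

P = nRT/(V − nb) − a n²/V²
nRT/(V − nb) = (5.15)(0.08314)(357)/(3.81 − 5.15×0.0315) = 152.86/3.6478 = 41.905 bar
a n²/V² = (1.38)(5.15)²/(3.81)² = 2.5214 bar
P = 41.905 − 2.5214 = 39.38 bar

P ≈ 39.38 bar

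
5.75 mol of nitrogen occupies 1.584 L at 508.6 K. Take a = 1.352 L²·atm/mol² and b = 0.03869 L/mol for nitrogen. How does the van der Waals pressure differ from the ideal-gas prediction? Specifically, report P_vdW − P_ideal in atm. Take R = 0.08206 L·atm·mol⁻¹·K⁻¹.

Ideal: P_ideal = nRT/V = (5.75)(0.08206)(508.6)/1.584 = 151.503 atm
vdW: P = nRT/(V − nb) − a n²/V² = 239.980/1.36153 − 44.7005/2.50906 = 176.258 − 17.8156 = 158.442 atm
ΔP = 158.442 − 151.503 = 6.94 atm

ΔP ≈ 6.94 atm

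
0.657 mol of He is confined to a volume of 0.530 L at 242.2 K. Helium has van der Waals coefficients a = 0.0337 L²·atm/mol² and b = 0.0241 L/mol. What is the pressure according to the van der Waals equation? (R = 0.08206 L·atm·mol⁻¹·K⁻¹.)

P = nRT/(V − nb) − a n²/V²
nRT/(V − nb) = (0.657)(0.08206)(242.2)/(0.530 − 0.657×0.0241) = 13.058/0.51417 = 25.396 atm
a n²/V² = (0.0337)(0.657)²/(0.530)² = 0.051786 atm
P = 25.396 − 0.051786 = 25.34 atm

P ≈ 25.34 atm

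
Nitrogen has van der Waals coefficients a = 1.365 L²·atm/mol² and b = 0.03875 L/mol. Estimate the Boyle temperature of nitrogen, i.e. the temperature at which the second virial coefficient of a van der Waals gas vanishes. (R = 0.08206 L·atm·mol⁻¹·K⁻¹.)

For a van der Waals gas the second virial coefficient B₂ = b − a/(RT) vanishes at T_B = a/(Rb).
T_B = 1.365/(0.08206×0.03875) = 1.365/0.0031798 = 429.3 K

T_B ≈ 429.3 K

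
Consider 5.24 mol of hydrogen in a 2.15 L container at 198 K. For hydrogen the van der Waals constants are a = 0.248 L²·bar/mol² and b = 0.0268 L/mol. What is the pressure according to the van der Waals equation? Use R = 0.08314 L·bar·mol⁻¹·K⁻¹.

P = nRT/(V − nb) − a n²/V²
nRT/(V − nb) = (5.24)(0.08314)(198)/(2.15 − 5.24×0.0268) = 86.259/2.0096 = 42.923 bar
a n²/V² = (0.248)(5.24)²/(2.15)² = 1.4731 bar
P = 42.923 − 1.4731 = 41.45 bar

P ≈ 41.45 bar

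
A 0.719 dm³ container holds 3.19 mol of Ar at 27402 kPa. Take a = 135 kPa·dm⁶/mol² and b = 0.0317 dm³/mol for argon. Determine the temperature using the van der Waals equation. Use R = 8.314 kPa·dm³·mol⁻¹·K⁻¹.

T ≈ 700.3 K

T = (P + a n²/V²)(V − nb)/(nR)
P + a n²/V² = 27402 + (135)(3.19)²/(0.719)² = 30059 kPa
V − nb = 0.719 − (3.19)(0.0317) = 0.61788 dm³
T = (30059)(0.61788)/((3.19)(8.314)) = 700.3 K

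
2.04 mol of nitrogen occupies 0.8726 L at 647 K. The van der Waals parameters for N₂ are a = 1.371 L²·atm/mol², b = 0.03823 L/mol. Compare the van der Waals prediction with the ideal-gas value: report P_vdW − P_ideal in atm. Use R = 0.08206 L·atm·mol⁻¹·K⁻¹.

Ideal: P_ideal = nRT/V = (2.04)(0.08206)(647)/0.8726 = 124.123 atm
vdW: P = nRT/(V − nb) − a n²/V² = 108.309/0.794611 − 5.70555/0.761431 = 136.304 − 7.49319 = 128.811 atm
ΔP = 128.811 − 124.123 = 4.69 atm

ΔP ≈ 4.69 atm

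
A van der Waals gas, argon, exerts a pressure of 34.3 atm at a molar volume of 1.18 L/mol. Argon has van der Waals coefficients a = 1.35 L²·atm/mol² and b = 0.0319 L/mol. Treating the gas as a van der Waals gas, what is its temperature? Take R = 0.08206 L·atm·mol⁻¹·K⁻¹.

T = (P + a/V_m²)(V_m − b)/R
P + a/V_m² = 34.3 + 1.35/(1.18)² = 35.270 atm
V_m − b = 1.18 − 0.0319 = 1.1481 L/mol
T = (35.270)(1.1481)/0.08206 = 493.5 K

T ≈ 493.5 K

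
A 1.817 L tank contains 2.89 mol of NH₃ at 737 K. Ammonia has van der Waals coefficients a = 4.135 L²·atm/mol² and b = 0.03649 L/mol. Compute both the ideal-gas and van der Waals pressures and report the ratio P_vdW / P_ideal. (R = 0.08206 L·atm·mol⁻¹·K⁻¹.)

Ideal: P_ideal = nRT/V = (2.89)(0.08206)(737)/1.817 = 96.1927 atm
vdW: P = nRT/(V − nb) − a n²/V² = 174.782/1.71154 − 34.5359/3.30149 = 102.120 − 10.4607 = 91.659 atm
Ratio = 91.659/96.1927 = 0.9529

P_vdW / P_ideal ≈ 0.9529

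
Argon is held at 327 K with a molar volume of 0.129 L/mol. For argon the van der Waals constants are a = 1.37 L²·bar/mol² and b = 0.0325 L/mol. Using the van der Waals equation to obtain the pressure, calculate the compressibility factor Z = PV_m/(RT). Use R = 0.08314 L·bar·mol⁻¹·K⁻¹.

P = RT/(V_m − b) − a/V_m² = (0.08314)(327)/(0.129 − 0.0325) − 1.37/(0.129)²
  = 27.187/0.096500 − 82.327 = 281.73 − 82.327 = 199.40 bar
Z = PV_m/(RT) = (199.40)(0.129)/((0.08314)(327)) = 25.723/27.187 = 0.9462

Z ≈ 0.9462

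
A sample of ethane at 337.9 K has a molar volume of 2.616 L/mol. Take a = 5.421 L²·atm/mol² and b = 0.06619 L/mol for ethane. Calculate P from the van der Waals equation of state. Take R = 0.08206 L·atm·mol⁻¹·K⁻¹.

P = RT/(V_m − b) − a/V_m²
RT/(V_m − b) = (0.08206)(337.9)/(2.616 − 0.06619) = 27.728/2.5498 = 10.875 atm
a/V_m² = 5.421/(2.616)² = 0.79214 atm
P = 10.875 − 0.79214 = 10.08 atm

P ≈ 10.08 atm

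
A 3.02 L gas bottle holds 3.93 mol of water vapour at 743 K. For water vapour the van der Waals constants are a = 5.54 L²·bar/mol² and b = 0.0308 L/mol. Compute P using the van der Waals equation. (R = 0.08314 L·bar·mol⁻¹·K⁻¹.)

P = nRT/(V − nb) − a n²/V²
nRT/(V − nb) = (3.93)(0.08314)(743)/(3.02 − 3.93×0.0308) = 242.77/2.8990 = 83.743 bar
a n²/V² = (5.54)(3.93)²/(3.02)² = 9.3817 bar
P = 83.743 − 9.3817 = 74.36 bar

P ≈ 74.36 bar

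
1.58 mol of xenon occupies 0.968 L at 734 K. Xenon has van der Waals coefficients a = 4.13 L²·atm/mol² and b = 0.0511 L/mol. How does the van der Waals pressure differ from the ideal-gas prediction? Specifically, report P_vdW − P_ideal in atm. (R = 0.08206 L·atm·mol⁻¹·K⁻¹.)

ΔP ≈ -2.06 atm

Ideal: P_ideal = nRT/V = (1.58)(0.08206)(734)/0.968 = 98.3126 atm
vdW: P = nRT/(V − nb) − a n²/V² = 95.1666/0.887262 − 10.3101/0.937024 = 107.259 − 11.0030 = 96.256 atm
ΔP = 96.256 − 98.3126 = -2.06 atm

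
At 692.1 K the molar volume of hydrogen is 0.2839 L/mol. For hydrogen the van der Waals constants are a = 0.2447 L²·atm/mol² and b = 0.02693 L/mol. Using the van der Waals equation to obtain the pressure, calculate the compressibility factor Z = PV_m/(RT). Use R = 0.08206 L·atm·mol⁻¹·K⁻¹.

Z ≈ 1.090

P = RT/(V_m − b) − a/V_m² = (0.08206)(692.1)/(0.2839 − 0.02693) − 0.2447/(0.2839)²
  = 56.794/0.25697 − 3.0360 = 221.01 − 3.0360 = 217.97 atm
Z = PV_m/(RT) = (217.97)(0.2839)/((0.08206)(692.1)) = 61.882/56.794 = 1.090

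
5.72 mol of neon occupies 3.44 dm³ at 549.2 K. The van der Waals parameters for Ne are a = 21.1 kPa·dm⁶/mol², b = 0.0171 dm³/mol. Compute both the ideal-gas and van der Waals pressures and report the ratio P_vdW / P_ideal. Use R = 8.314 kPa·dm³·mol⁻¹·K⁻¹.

P_vdW / P_ideal ≈ 1.022

Ideal: P_ideal = nRT/V = (5.72)(8.314)(549.2)/3.44 = 7592.38 kPa
vdW: P = nRT/(V − nb) − a n²/V² = 26117.8/3.34219 − 690.358/11.8336 = 7814.58 − 58.3388 = 7756.24 kPa
Ratio = 7756.24/7592.38 = 1.022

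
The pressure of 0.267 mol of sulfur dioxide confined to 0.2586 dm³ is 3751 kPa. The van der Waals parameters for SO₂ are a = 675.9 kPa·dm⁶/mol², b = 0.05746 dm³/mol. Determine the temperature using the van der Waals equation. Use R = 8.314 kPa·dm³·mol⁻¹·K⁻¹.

T = (P + a n²/V²)(V − nb)/(nR)
P + a n²/V² = 3751 + (675.9)(0.267)²/(0.2586)² = 4471.5 kPa
V − nb = 0.2586 − (0.267)(0.05746) = 0.24326 dm³
T = (4471.5)(0.24326)/((0.267)(8.314)) = 490.0 K

T ≈ 490.0 K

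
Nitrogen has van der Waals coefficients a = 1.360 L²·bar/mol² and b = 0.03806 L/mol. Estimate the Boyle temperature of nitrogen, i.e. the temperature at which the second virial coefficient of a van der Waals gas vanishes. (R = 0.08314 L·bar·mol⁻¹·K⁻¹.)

T_B ≈ 429.8 K

For a van der Waals gas the second virial coefficient B₂ = b − a/(RT) vanishes at T_B = a/(Rb).
T_B = 1.360/(0.08314×0.03806) = 1.360/0.0031643 = 429.8 K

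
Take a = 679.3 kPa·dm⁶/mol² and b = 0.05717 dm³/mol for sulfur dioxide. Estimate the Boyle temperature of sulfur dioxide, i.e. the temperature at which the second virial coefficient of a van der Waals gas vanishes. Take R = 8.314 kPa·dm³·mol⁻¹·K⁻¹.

For a van der Waals gas the second virial coefficient B₂ = b − a/(RT) vanishes at T_B = a/(Rb).
T_B = 679.3/(8.314×0.05717) = 679.3/0.47531 = 1429 K

T_B ≈ 1429 K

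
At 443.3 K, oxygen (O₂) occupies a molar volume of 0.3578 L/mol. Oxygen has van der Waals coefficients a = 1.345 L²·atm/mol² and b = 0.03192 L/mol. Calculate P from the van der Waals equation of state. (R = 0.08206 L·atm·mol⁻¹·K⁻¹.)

P ≈ 101.1 atm

P = RT/(V_m − b) − a/V_m²
RT/(V_m − b) = (0.08206)(443.3)/(0.3578 − 0.03192) = 36.377/0.32588 = 111.63 atm
a/V_m² = 1.345/(0.3578)² = 10.506 atm
P = 111.63 − 10.506 = 101.1 atm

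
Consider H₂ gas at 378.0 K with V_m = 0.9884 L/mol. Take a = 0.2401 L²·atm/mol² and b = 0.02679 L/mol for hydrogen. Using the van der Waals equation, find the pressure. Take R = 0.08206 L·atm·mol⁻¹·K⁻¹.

P = RT/(V_m − b) − a/V_m²
RT/(V_m − b) = (0.08206)(378.0)/(0.9884 − 0.02679) = 31.019/0.96161 = 32.257 atm
a/V_m² = 0.2401/(0.9884)² = 0.24577 atm
P = 32.257 − 0.24577 = 32.01 atm

P ≈ 32.01 atm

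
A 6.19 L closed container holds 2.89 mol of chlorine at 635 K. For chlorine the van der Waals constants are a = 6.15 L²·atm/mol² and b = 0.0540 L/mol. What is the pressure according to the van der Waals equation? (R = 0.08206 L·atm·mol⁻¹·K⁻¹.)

P = nRT/(V − nb) − a n²/V²
nRT/(V − nb) = (2.89)(0.08206)(635)/(6.19 − 2.89×0.0540) = 150.59/6.0339 = 24.957 atm
a n²/V² = (6.15)(2.89)²/(6.19)² = 1.3406 atm
P = 24.957 − 1.3406 = 23.62 atm

P ≈ 23.62 atm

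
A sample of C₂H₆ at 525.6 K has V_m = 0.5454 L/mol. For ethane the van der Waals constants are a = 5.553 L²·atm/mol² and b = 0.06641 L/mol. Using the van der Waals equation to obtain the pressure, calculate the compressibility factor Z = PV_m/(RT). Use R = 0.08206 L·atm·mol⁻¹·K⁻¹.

Z ≈ 0.9026

P = RT/(V_m − b) − a/V_m² = (0.08206)(525.6)/(0.5454 − 0.06641) − 5.553/(0.5454)²
  = 43.131/0.47899 − 18.668 = 90.046 − 18.668 = 71.378 atm
Z = PV_m/(RT) = (71.378)(0.5454)/((0.08206)(525.6)) = 38.930/43.131 = 0.9026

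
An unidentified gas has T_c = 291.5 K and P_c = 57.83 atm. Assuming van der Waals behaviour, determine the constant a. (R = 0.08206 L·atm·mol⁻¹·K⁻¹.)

From T_c = 8a/(27Rb) and P_c = a/(27b²): a = 27 R² T_c²/(64 P_c).
a = 27×(0.08206)²×(291.5)²/(64×57.83) = 15449/3701.1 = 4.174 L²·atm/mol²

a ≈ 4.174 L²·atm/mol²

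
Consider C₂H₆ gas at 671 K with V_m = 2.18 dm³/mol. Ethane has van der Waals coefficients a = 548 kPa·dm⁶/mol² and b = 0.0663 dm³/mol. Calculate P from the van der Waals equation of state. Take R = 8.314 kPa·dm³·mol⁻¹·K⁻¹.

P = RT/(V_m − b) − a/V_m²
RT/(V_m − b) = (8.314)(671)/(2.18 − 0.0663) = 5578.7/2.1137 = 2639.3 kPa
a/V_m² = 548/(2.18)² = 115.31 kPa
P = 2639.3 − 115.31 = 2524 kPa

P ≈ 2524 kPa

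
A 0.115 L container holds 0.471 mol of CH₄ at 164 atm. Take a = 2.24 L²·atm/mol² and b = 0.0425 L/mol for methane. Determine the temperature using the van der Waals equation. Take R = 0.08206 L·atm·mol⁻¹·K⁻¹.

T = (P + a n²/V²)(V − nb)/(nR)
P + a n²/V² = 164 + (2.24)(0.471)²/(0.115)² = 201.57 atm
V − nb = 0.115 − (0.471)(0.0425) = 0.094983 L
T = (201.57)(0.094983)/((0.471)(0.08206)) = 495.4 K

T ≈ 495.4 K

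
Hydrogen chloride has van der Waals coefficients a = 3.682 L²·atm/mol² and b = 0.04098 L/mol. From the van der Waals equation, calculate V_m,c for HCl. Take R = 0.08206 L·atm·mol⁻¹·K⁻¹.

V_m,c ≈ 0.1229 L/mol

For a van der Waals gas, V_m,c = 3b.
V_m,c = 3×0.04098 = 0.1229 L/mol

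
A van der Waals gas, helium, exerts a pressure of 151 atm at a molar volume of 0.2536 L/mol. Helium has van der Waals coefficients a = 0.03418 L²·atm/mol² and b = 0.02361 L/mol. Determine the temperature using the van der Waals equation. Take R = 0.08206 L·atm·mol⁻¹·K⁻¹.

T ≈ 424.7 K

T = (P + a/V_m²)(V_m − b)/R
P + a/V_m² = 151 + 0.03418/(0.2536)² = 151.53 atm
V_m − b = 0.2536 − 0.02361 = 0.22999 L/mol
T = (151.53)(0.22999)/0.08206 = 424.7 K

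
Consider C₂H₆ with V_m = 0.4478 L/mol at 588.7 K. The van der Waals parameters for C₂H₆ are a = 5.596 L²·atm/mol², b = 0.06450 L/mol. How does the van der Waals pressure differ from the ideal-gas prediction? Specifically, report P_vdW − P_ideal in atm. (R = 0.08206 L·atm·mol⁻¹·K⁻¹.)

ΔP ≈ -9.75 atm

Ideal: P_ideal = RT/V_m = (0.08206)(588.7)/0.4478 = 107.880 atm
vdW: P = RT/(V_m − b) − a/V_m² = 48.3087/0.383300 − 5.596/0.200525 = 126.034 − 27.9067 = 98.127 atm
ΔP = 98.127 − 107.880 = -9.75 atm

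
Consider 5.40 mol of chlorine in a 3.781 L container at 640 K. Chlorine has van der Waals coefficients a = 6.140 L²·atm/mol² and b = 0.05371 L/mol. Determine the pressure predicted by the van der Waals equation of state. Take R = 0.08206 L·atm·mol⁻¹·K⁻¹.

P ≈ 68.71 atm

P = nRT/(V − nb) − a n²/V²
nRT/(V − nb) = (5.40)(0.08206)(640)/(3.781 − 5.40×0.05371) = 283.60/3.4910 = 81.237 atm
a n²/V² = (6.140)(5.40)²/(3.781)² = 12.524 atm
P = 81.237 − 12.524 = 68.71 atm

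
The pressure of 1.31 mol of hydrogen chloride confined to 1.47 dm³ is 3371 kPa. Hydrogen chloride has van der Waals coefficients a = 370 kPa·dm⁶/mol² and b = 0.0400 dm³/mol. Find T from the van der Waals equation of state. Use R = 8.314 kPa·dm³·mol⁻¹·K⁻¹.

T = (P + a n²/V²)(V − nb)/(nR)
P + a n²/V² = 3371 + (370)(1.31)²/(1.47)² = 3664.8 kPa
V − nb = 1.47 − (1.31)(0.0400) = 1.4176 dm³
T = (3664.8)(1.4176)/((1.31)(8.314)) = 477.0 K

T ≈ 477.0 K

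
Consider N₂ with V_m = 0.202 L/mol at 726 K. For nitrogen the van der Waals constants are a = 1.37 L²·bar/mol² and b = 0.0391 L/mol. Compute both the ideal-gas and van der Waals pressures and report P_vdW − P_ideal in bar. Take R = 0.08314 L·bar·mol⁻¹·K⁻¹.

Ideal: P_ideal = RT/V_m = (0.08314)(726)/0.202 = 298.810 bar
vdW: P = RT/(V_m − b) − a/V_m² = 60.3596/0.162900 − 1.37/0.0408040 = 370.532 − 33.5751 = 336.957 bar
ΔP = 336.957 − 298.810 = 38.15 bar

ΔP ≈ 38.15 bar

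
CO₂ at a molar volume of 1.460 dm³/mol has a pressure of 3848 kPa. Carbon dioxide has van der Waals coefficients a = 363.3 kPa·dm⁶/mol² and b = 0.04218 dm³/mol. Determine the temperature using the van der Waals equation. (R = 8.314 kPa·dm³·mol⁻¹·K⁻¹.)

T = (P + a/V_m²)(V_m − b)/R
P + a/V_m² = 3848 + 363.3/(1.460)² = 4018.4 kPa
V_m − b = 1.460 − 0.04218 = 1.4178 dm³/mol
T = (4018.4)(1.4178)/8.314 = 685.3 K

T ≈ 685.3 K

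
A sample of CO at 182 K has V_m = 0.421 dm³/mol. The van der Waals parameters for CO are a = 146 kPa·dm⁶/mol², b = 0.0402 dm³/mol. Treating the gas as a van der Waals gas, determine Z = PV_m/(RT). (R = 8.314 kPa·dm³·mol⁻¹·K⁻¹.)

Z ≈ 0.8764

P = RT/(V_m − b) − a/V_m² = (8.314)(182)/(0.421 − 0.0402) − 146/(0.421)²
  = 1513.1/0.38080 − 823.74 = 3973.5 − 823.74 = 3149.8 kPa
Z = PV_m/(RT) = (3149.8)(0.421)/((8.314)(182)) = 1326.1/1513.1 = 0.8764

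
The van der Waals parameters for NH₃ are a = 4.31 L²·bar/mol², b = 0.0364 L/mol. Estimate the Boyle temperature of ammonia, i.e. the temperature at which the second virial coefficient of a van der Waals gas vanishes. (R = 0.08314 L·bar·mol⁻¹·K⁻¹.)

For a van der Waals gas the second virial coefficient B₂ = b − a/(RT) vanishes at T_B = a/(Rb).
T_B = 4.31/(0.08314×0.0364) = 4.31/0.0030263 = 1424 K

T_B ≈ 1424 K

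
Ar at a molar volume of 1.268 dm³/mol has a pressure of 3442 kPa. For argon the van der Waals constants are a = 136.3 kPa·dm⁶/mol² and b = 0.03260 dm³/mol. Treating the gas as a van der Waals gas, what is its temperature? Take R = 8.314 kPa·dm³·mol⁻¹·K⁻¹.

T ≈ 524.1 K

T = (P + a/V_m²)(V_m − b)/R
P + a/V_m² = 3442 + 136.3/(1.268)² = 3526.8 kPa
V_m − b = 1.268 − 0.03260 = 1.2354 dm³/mol
T = (3526.8)(1.2354)/8.314 = 524.1 K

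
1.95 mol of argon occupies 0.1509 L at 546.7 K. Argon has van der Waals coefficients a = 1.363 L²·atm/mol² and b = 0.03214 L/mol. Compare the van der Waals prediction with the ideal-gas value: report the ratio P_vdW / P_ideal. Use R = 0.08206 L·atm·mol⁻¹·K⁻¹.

Ideal: P_ideal = nRT/V = (1.95)(0.08206)(546.7)/0.1509 = 579.730 atm
vdW: P = nRT/(V − nb) − a n²/V² = 87.4813/0.0882270 − 5.18281/0.0227708 = 991.548 − 227.608 = 763.940 atm
Ratio = 763.940/579.730 = 1.318

P_vdW / P_ideal ≈ 1.318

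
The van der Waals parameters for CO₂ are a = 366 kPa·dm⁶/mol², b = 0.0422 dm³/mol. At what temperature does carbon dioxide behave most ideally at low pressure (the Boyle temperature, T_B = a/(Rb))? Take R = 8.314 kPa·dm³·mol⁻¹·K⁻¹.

T_B ≈ 1043 K

For a van der Waals gas the second virial coefficient B₂ = b − a/(RT) vanishes at T_B = a/(Rb).
T_B = 366/(8.314×0.0422) = 366/0.35085 = 1043 K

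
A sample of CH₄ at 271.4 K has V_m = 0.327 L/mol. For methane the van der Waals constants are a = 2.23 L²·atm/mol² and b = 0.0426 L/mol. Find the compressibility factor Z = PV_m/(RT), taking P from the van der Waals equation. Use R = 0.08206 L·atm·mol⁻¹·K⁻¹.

Z ≈ 0.8436

P = RT/(V_m − b) − a/V_m² = (0.08206)(271.4)/(0.327 − 0.0426) − 2.23/(0.327)²
  = 22.271/0.28440 − 20.855 = 78.309 − 20.855 = 57.454 atm
Z = PV_m/(RT) = (57.454)(0.327)/((0.08206)(271.4)) = 18.787/22.271 = 0.8436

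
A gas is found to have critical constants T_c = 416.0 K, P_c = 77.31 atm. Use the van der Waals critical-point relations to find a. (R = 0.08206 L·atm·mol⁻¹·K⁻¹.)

a ≈ 6.359 L²·atm/mol²

From T_c = 8a/(27Rb) and P_c = a/(27b²): a = 27 R² T_c²/(64 P_c).
a = 27×(0.08206)²×(416.0)²/(64×77.31) = 31464/4947.8 = 6.359 L²·atm/mol²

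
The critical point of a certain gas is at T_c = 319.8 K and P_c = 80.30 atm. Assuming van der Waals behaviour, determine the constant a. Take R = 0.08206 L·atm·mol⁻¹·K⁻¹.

From T_c = 8a/(27Rb) and P_c = a/(27b²): a = 27 R² T_c²/(64 P_c).
a = 27×(0.08206)²×(319.8)²/(64×80.30) = 18594/5139.2 = 3.618 L²·atm/mol²

a ≈ 3.618 L²·atm/mol²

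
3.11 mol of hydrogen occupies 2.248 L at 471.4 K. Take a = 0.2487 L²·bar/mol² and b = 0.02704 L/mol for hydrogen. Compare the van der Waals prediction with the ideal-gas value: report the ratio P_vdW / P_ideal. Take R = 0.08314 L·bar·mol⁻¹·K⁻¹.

P_vdW / P_ideal ≈ 1.030

Ideal: P_ideal = nRT/V = (3.11)(0.08314)(471.4)/2.248 = 54.2205 bar
vdW: P = nRT/(V − nb) − a n²/V² = 121.888/2.16391 − 2.40545/5.05350 = 56.3277 − 0.475997 = 55.8517 bar
Ratio = 55.8517/54.2205 = 1.030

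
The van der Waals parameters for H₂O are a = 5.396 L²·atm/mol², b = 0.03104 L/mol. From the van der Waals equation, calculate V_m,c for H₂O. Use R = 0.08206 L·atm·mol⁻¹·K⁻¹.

V_m,c ≈ 0.09312 L/mol

For a van der Waals gas, V_m,c = 3b.
V_m,c = 3×0.03104 = 0.09312 L/mol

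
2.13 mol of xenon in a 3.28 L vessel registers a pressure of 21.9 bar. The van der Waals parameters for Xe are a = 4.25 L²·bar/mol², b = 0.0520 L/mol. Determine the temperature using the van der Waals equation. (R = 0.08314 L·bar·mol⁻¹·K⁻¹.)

T = (P + a n²/V²)(V − nb)/(nR)
P + a n²/V² = 21.9 + (4.25)(2.13)²/(3.28)² = 23.692 bar
V − nb = 3.28 − (2.13)(0.0520) = 3.1692 L
T = (23.692)(3.1692)/((2.13)(0.08314)) = 424.0 K

T ≈ 424.0 K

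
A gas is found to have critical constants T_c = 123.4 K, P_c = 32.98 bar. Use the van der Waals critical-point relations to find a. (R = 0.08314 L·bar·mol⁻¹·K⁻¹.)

a ≈ 1.346 L²·bar/mol²

From T_c = 8a/(27Rb) and P_c = a/(27b²): a = 27 R² T_c²/(64 P_c).
a = 27×(0.08314)²×(123.4)²/(64×32.98) = 2841.9/2110.7 = 1.346 L²·bar/mol²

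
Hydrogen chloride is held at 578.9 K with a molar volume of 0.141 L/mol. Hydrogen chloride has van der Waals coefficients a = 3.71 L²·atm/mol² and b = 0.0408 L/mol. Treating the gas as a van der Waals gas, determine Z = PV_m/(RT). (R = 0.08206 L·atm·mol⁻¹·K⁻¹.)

Z ≈ 0.8533

P = RT/(V_m − b) − a/V_m² = (0.08206)(578.9)/(0.141 − 0.0408) − 3.71/(0.141)²
  = 47.505/0.10020 − 186.61 = 474.10 − 186.61 = 287.49 atm
Z = PV_m/(RT) = (287.49)(0.141)/((0.08206)(578.9)) = 40.536/47.505 = 0.8533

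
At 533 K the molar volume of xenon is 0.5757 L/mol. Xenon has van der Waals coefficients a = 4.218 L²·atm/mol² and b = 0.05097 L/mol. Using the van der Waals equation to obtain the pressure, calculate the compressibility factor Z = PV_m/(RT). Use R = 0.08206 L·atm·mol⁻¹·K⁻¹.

P = RT/(V_m − b) − a/V_m² = (0.08206)(533)/(0.5757 − 0.05097) − 4.218/(0.5757)²
  = 43.738/0.52473 − 12.727 = 83.353 − 12.727 = 70.626 atm
Z = PV_m/(RT) = (70.626)(0.5757)/((0.08206)(533)) = 40.659/43.738 = 0.9296

Z ≈ 0.9296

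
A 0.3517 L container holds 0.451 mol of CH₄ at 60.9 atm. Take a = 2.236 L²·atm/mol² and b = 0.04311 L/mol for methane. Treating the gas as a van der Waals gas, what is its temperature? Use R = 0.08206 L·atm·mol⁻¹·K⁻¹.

T = (P + a n²/V²)(V − nb)/(nR)
P + a n²/V² = 60.9 + (2.236)(0.451)²/(0.3517)² = 64.577 atm
V − nb = 0.3517 − (0.451)(0.04311) = 0.33226 L
T = (64.577)(0.33226)/((0.451)(0.08206)) = 579.8 K

T ≈ 579.8 K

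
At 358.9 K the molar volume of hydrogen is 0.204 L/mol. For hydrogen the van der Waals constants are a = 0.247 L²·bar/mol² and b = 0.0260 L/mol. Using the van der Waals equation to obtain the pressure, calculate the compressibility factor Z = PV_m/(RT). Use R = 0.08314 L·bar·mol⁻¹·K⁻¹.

Z ≈ 1.105

P = RT/(V_m − b) − a/V_m² = (0.08314)(358.9)/(0.204 − 0.0260) − 0.247/(0.204)²
  = 29.839/0.17800 − 5.9352 = 167.63 − 5.9352 = 161.69 bar
Z = PV_m/(RT) = (161.69)(0.204)/((0.08314)(358.9)) = 32.985/29.839 = 1.105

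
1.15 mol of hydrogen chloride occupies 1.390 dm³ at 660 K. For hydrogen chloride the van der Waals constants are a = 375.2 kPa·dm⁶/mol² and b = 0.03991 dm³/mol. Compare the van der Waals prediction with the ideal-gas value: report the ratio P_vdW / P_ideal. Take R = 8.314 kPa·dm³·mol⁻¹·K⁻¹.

P_vdW / P_ideal ≈ 0.9776

Ideal: P_ideal = nRT/V = (1.15)(8.314)(660)/1.390 = 4539.80 kPa
vdW: P = nRT/(V − nb) − a n²/V² = 6310.33/1.34410 − 496.202/1.93210 = 4694.84 − 256.820 = 4438.02 kPa
Ratio = 4438.02/4539.80 = 0.9776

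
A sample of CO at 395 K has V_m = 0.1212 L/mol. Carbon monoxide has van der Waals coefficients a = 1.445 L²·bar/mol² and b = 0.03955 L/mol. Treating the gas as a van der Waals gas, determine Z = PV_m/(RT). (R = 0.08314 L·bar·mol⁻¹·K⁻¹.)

Z ≈ 1.121

P = RT/(V_m − b) − a/V_m² = (0.08314)(395)/(0.1212 − 0.03955) − 1.445/(0.1212)²
  = 32.840/0.081650 − 98.370 = 402.20 − 98.370 = 303.83 bar
Z = PV_m/(RT) = (303.83)(0.1212)/((0.08314)(395)) = 36.824/32.840 = 1.121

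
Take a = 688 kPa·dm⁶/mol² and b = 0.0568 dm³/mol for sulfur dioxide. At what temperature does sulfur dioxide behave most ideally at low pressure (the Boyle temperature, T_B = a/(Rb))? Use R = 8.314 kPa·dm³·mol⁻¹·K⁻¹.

For a van der Waals gas the second virial coefficient B₂ = b − a/(RT) vanishes at T_B = a/(Rb).
T_B = 688/(8.314×0.0568) = 688/0.47224 = 1457 K

T_B ≈ 1457 K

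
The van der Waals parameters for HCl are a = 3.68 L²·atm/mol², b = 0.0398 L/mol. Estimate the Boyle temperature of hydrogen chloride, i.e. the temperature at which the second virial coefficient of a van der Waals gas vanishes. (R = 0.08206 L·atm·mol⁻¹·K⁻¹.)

For a van der Waals gas the second virial coefficient B₂ = b − a/(RT) vanishes at T_B = a/(Rb).
T_B = 3.68/(0.08206×0.0398) = 3.68/0.0032660 = 1127 K

T_B ≈ 1127 K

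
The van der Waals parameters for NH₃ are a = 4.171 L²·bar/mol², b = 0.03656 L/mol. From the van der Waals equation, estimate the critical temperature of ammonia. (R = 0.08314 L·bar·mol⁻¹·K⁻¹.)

T_c ≈ 406.6 K

For a van der Waals gas, T_c = 8a/(27Rb).
T_c = 8×4.171/(27×0.08314×0.03656) = 33.368/0.082069 = 406.6 K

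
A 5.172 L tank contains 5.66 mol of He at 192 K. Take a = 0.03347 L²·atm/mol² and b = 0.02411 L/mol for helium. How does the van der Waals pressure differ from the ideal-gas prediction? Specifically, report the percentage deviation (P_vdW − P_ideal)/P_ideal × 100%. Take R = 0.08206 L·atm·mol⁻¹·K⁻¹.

2.48 %

Ideal: P_ideal = nRT/V = (5.66)(0.08206)(192)/5.172 = 17.2421 atm
vdW: P = nRT/(V − nb) − a n²/V² = 89.1762/5.03554 − 1.07223/26.7496 = 17.7094 − 0.0400840 = 17.6693 atm
% deviation = (17.6693 − 17.2421)/17.2421 × 100% = 2.48%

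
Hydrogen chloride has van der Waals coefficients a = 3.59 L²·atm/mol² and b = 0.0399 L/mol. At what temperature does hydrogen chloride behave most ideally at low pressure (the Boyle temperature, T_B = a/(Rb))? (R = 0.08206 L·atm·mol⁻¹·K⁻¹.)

For a van der Waals gas the second virial coefficient B₂ = b − a/(RT) vanishes at T_B = a/(Rb).
T_B = 3.59/(0.08206×0.0399) = 3.59/0.0032742 = 1096 K

T_B ≈ 1096 K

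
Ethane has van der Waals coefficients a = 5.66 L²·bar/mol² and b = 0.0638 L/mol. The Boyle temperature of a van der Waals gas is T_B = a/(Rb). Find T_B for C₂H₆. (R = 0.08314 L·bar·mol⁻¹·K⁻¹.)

For a van der Waals gas the second virial coefficient B₂ = b − a/(RT) vanishes at T_B = a/(Rb).
T_B = 5.66/(0.08314×0.0638) = 5.66/0.0053043 = 1067 K

T_B ≈ 1067 K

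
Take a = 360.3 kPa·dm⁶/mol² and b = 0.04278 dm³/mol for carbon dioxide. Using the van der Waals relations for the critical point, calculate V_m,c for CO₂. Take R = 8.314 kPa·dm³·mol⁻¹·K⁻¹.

V_m,c ≈ 0.1283 dm³/mol

For a van der Waals gas, V_m,c = 3b.
V_m,c = 3×0.04278 = 0.1283 dm³/mol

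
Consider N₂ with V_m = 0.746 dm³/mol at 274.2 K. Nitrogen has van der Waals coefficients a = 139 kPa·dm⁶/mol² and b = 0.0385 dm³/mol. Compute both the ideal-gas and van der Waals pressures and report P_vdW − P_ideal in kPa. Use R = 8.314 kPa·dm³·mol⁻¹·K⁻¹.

ΔP ≈ -83.5 kPa

Ideal: P_ideal = RT/V_m = (8.314)(274.2)/0.746 = 3055.90 kPa
vdW: P = RT/(V_m − b) − a/V_m² = 2279.70/0.707500 − 139/0.556516 = 3222.19 − 249.768 = 2972.42 kPa
ΔP = 2972.42 − 3055.90 = -83.5 kPa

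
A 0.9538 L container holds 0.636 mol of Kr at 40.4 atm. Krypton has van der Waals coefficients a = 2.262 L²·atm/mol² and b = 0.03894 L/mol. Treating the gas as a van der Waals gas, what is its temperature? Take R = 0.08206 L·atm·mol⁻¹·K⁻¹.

T = (P + a n²/V²)(V − nb)/(nR)
P + a n²/V² = 40.4 + (2.262)(0.636)²/(0.9538)² = 41.406 atm
V − nb = 0.9538 − (0.636)(0.03894) = 0.92903 L
T = (41.406)(0.92903)/((0.636)(0.08206)) = 737.1 K

T ≈ 737.1 K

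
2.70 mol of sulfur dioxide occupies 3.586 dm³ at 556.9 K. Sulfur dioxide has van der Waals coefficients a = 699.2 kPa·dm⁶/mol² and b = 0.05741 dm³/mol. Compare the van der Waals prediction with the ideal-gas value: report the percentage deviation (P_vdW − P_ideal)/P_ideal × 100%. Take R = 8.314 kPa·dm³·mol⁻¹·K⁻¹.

Ideal: P_ideal = nRT/V = (2.70)(8.314)(556.9)/3.586 = 3486.11 kPa
vdW: P = nRT/(V − nb) − a n²/V² = 12501.2/3.43099 − 5097.17/12.8594 = 3643.61 − 396.377 = 3247.23 kPa
% deviation = (3247.23 − 3486.11)/3486.11 × 100% = -6.85%

-6.85 %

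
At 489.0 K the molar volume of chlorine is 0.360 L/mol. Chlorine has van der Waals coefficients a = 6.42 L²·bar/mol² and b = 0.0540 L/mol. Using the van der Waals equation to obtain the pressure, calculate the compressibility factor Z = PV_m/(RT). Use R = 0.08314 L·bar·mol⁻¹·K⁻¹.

Z ≈ 0.7378

P = RT/(V_m − b) − a/V_m² = (0.08314)(489.0)/(0.360 − 0.0540) − 6.42/(0.360)²
  = 40.655/0.30600 − 49.537 = 132.86 − 49.537 = 83.32 bar
Z = PV_m/(RT) = (83.32)(0.360)/((0.08314)(489.0)) = 29.995/40.655 = 0.7378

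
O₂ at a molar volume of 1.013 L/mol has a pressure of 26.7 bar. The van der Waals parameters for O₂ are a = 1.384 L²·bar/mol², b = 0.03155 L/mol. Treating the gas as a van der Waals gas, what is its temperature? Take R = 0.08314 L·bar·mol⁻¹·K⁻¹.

T ≈ 331.1 K

T = (P + a/V_m²)(V_m − b)/R
P + a/V_m² = 26.7 + 1.384/(1.013)² = 28.049 bar
V_m − b = 1.013 − 0.03155 = 0.98145 L/mol
T = (28.049)(0.98145)/0.08314 = 331.1 K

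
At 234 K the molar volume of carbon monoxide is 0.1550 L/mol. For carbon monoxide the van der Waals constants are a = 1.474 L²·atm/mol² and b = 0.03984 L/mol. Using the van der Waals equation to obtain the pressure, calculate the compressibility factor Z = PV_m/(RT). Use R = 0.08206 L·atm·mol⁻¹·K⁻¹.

P = RT/(V_m − b) − a/V_m² = (0.08206)(234)/(0.1550 − 0.03984) − 1.474/(0.1550)²
  = 19.202/0.11516 − 61.353 = 166.74 − 61.353 = 105.39 atm
Z = PV_m/(RT) = (105.39)(0.1550)/((0.08206)(234)) = 16.335/19.202 = 0.8507

Z ≈ 0.8507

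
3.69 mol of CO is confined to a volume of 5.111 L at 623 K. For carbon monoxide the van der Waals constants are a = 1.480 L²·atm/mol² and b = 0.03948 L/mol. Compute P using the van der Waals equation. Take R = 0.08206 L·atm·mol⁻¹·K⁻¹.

P = nRT/(V − nb) − a n²/V²
nRT/(V − nb) = (3.69)(0.08206)(623)/(5.111 − 3.69×0.03948) = 188.65/4.9653 = 37.994 atm
a n²/V² = (1.480)(3.69)²/(5.111)² = 0.77144 atm
P = 37.994 − 0.77144 = 37.22 atm

P ≈ 37.22 atm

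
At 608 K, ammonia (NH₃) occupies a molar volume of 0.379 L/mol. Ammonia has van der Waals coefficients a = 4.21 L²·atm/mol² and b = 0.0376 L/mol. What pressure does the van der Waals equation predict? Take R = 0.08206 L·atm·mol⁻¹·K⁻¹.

P = RT/(V_m − b) − a/V_m²
RT/(V_m − b) = (0.08206)(608)/(0.379 − 0.0376) = 49.892/0.34140 = 146.14 atm
a/V_m² = 4.21/(0.379)² = 29.309 atm
P = 146.14 − 29.309 = 116.8 atm

P ≈ 116.8 atm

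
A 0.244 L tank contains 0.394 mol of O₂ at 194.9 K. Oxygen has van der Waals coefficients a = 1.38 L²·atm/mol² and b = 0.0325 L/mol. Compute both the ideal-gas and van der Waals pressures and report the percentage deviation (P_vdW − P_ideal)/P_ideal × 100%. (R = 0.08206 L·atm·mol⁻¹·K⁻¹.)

-8.39 %

Ideal: P_ideal = nRT/V = (0.394)(0.08206)(194.9)/0.244 = 25.8256 atm
vdW: P = nRT/(V − nb) − a n²/V² = 6.30144/0.231195 − 0.214226/0.0595360 = 27.2560 − 3.59826 = 23.6577 atm
% deviation = (23.6577 − 25.8256)/25.8256 × 100% = -8.39%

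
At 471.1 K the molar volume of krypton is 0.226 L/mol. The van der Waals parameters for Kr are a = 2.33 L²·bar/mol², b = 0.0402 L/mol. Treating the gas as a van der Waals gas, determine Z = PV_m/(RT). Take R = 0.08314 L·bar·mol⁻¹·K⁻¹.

P = RT/(V_m − b) − a/V_m² = (0.08314)(471.1)/(0.226 − 0.0402) − 2.33/(0.226)²
  = 39.167/0.18580 − 45.618 = 210.80 − 45.618 = 165.18 bar
Z = PV_m/(RT) = (165.18)(0.226)/((0.08314)(471.1)) = 37.331/39.167 = 0.9531

Z ≈ 0.9531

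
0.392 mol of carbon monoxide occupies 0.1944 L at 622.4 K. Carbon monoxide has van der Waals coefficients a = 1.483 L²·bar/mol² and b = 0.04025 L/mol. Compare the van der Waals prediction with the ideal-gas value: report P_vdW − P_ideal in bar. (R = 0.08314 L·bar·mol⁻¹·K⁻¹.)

Ideal: P_ideal = nRT/V = (0.392)(0.08314)(622.4)/0.1944 = 104.344 bar
vdW: P = nRT/(V − nb) − a n²/V² = 20.2846/0.178622 − 0.227884/0.0377914 = 113.562 − 6.03005 = 107.532 bar
ΔP = 107.532 − 104.344 = 3.19 bar

ΔP ≈ 3.19 bar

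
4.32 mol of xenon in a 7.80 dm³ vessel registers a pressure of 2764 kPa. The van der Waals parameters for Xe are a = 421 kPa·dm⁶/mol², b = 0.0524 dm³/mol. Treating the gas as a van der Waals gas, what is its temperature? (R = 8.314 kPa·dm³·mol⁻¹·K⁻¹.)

T = (P + a n²/V²)(V − nb)/(nR)
P + a n²/V² = 2764 + (421)(4.32)²/(7.80)² = 2893.1 kPa
V − nb = 7.80 − (4.32)(0.0524) = 7.5736 dm³
T = (2893.1)(7.5736)/((4.32)(8.314)) = 610.1 K

T ≈ 610.1 K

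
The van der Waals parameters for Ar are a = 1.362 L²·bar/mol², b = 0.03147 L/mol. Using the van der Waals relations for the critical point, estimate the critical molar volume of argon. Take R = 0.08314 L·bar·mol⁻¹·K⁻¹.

V_m,c ≈ 0.09441 L/mol

For a van der Waals gas, V_m,c = 3b.
V_m,c = 3×0.03147 = 0.09441 L/mol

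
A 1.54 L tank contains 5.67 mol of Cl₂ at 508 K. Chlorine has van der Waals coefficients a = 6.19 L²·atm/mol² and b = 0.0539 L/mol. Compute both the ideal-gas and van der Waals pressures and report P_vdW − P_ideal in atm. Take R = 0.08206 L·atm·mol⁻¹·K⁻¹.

ΔP ≈ -45.91 atm

Ideal: P_ideal = nRT/V = (5.67)(0.08206)(508)/1.54 = 153.482 atm
vdW: P = nRT/(V − nb) − a n²/V² = 236.362/1.23439 − 199.002/2.37160 = 191.481 − 83.9104 = 107.571 atm
ΔP = 107.571 − 153.482 = -45.91 atm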